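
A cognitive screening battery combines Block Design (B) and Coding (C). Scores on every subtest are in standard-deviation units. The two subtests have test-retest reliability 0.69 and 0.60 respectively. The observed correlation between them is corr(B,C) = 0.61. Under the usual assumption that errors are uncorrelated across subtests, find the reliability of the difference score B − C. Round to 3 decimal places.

0.090

Var(B−C) = 1 + 1 − 2·0.61 = 2 − 1.22 = 0.78.
Because errors are independent across components, Cov(Tᵢ,Tⱼ) = Cov(Xᵢ,Xⱼ); the off-diagonal part of the true-score variance is the same as above.
True-score variance = [0.69 + 0.60] − 1.22 = 1.29 − 1.22 = 0.07.
Reliability = 0.07 / 0.78 = 0.090.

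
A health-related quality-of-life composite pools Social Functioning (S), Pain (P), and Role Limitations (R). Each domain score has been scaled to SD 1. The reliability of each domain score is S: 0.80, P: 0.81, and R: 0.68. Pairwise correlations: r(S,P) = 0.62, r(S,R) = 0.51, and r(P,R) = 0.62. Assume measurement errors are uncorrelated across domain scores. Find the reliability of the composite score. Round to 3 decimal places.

Var(S+P+R) = 3 + 2·[0.62 + 0.51 + 0.62] = 3 + 3.5 = 6.5.
Under uncorrelated errors the observed covariances equal the true-score covariances, so only the own-variance terms attenuate.
True-score variance = [0.80 + 0.81 + 0.68] + 3.5 = 2.29 + 3.5 = 5.79.
Reliability = 5.79 / 6.5 = 0.891.

0.891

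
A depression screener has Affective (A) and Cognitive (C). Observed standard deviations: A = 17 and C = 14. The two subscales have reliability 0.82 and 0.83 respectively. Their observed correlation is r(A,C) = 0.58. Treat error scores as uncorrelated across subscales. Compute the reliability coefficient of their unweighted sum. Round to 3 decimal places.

Var(A+C) = 17² + 14² + 2·[17·14·0.58] = 485 + 276.08 = 761.08.
Under uncorrelated errors the observed covariances equal the true-score covariances, so only the own-variance terms attenuate.
True-score variance = [17²·0.82 + 14²·0.83] + 276.08 = 399.66 + 276.08 = 675.74.
Reliability = 675.74 / 761.08 = 0.888.

0.888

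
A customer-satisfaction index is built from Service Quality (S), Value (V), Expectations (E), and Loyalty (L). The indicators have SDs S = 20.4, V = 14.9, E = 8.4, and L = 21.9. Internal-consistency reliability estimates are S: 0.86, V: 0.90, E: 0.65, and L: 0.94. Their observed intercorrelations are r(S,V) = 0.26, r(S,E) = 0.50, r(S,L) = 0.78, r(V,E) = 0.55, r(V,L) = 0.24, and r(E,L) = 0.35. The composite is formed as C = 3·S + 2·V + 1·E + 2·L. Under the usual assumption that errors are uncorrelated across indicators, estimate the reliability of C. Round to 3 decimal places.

0.944

Var(C) = 3²·20.4² + 2²·14.9² + 8.4² + 2²·21.9² + 2·[6·20.4·14.9·0.26 + 3·20.4·8.4·0.50 + 6·20.4·21.9·0.78 + 2·14.9·8.4·0.55 + 4·14.9·21.9·0.24 + 2·8.4·21.9·0.35] = 6622.48 + 6803.52 = 13426.
Because errors are independent across components, Cov(Tᵢ,Tⱼ) = Cov(Xᵢ,Xⱼ); the off-diagonal part of the true-score variance is the same as above.
True-score variance = [3²·20.4²·0.86 + 2²·14.9²·0.90 + 8.4²·0.65 + 2²·21.9²·0.94] + 6803.52 = 5869.51 + 6803.52 = 12673.
Reliability = 12673 / 13426 = 0.944.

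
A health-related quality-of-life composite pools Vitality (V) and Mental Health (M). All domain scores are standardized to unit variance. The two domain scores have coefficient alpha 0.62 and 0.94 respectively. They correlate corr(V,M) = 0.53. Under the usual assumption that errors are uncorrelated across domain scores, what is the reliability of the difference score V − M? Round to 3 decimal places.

Var(V−M) = 1 + 1 − 2·0.53 = 2 − 1.06 = 0.94.
With uncorrelated errors the cross-covariances are all true-score covariance, so they carry over unchanged; only the diagonal terms shrink to ρᵢσᵢ².
True-score variance = [0.62 + 0.94] − 1.06 = 1.56 − 1.06 = 0.5.
Reliability = 0.5 / 0.94 = 0.532.

0.532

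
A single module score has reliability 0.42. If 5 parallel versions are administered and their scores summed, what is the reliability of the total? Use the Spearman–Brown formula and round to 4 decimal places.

ρ_k = kρ / (1 + (k−1)ρ) = 5·0.42 / (1 + 4·0.42) = 2.100 / 2.680 = 0.7836.

0.7836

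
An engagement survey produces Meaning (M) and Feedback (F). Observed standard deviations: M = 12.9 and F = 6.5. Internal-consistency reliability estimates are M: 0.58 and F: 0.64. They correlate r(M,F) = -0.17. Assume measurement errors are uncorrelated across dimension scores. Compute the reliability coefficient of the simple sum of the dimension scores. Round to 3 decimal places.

0.528

Var(M+F) = 12.9² + 6.5² + 2·[12.9·6.5·(-0.17)] = 208.66 − 28.509 = 180.151.
Under uncorrelated errors the observed covariances equal the true-score covariances, so only the own-variance terms attenuate.
True-score variance = [12.9²·0.58 + 6.5²·0.64] − 28.509 = 123.558 − 28.509 = 95.0488.
Reliability = 95.0488 / 180.151 = 0.528.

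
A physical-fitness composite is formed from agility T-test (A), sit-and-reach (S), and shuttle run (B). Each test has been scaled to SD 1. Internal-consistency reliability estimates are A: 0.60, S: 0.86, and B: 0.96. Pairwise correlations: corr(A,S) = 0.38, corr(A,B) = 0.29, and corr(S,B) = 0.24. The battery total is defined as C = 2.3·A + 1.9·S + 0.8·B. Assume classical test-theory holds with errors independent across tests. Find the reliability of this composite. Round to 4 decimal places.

0.8194

Var(C) = 2.3² + 1.9² + 0.8² + 2·[4.37·0.38 + 1.84·0.29 + 1.52·0.24] = 9.54 + 5.118 = 14.658.
Because errors are independent across components, Cov(Tᵢ,Tⱼ) = Cov(Xᵢ,Xⱼ); the off-diagonal part of the true-score variance is the same as above.
True-score variance = [2.3²·0.60 + 1.9²·0.86 + 0.8²·0.96] + 5.118 = 6.893 + 5.118 = 12.011.
Reliability = 12.011 / 14.658 = 0.8194.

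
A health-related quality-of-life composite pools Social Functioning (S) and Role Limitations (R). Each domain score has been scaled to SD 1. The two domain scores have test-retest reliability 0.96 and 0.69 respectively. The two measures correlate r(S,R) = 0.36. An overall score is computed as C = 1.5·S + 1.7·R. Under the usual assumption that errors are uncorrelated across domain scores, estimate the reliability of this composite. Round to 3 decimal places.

Var(C) = 1.5² + 1.7² + 2·[2.55·0.36] = 5.14 + 1.836 = 6.976.
Because errors are independent across components, Cov(Tᵢ,Tⱼ) = Cov(Xᵢ,Xⱼ); the off-diagonal part of the true-score variance is the same as above.
True-score variance = [1.5²·0.96 + 1.7²·0.69] + 1.836 = 4.1541 + 1.836 = 5.9901.
Reliability = 5.9901 / 6.976 = 0.859.

0.859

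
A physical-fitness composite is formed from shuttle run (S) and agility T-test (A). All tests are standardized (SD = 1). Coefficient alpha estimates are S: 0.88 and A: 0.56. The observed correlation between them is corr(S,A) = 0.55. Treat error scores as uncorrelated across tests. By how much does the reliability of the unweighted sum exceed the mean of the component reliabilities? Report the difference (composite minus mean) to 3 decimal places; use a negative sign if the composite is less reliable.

Var(sum) = 2 + 1.1 = 3.1; true-score variance = 1.44 + 1.1 = 2.54; composite reliability = 0.8194.
Mean component reliability = 0.7200.
Difference = 0.8194 − 0.7200 = 0.099.

0.099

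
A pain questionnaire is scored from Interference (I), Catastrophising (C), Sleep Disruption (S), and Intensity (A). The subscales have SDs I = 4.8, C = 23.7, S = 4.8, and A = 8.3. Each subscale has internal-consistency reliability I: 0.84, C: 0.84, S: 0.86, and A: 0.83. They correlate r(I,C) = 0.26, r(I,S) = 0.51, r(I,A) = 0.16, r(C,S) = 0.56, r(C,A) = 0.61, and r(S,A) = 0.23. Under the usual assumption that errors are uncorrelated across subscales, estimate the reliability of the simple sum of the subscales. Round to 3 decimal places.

Var(I+C+S+A) = 4.8² + 23.7² + 4.8² + 8.3² + 2·[4.8·23.7·0.26 + 4.8·4.8·0.51 + 4.8·8.3·0.16 + 23.7·4.8·0.56 + 23.7·8.3·0.61 + 4.8·8.3·0.23] = 676.66 + 481.129 = 1157.79.
With uncorrelated errors the cross-covariances are all true-score covariance, so they carry over unchanged; only the diagonal terms shrink to ρᵢσᵢ².
True-score variance = [4.8²·0.84 + 23.7²·0.84 + 4.8²·0.86 + 8.3²·0.83] + 481.129 = 568.166 + 481.129 = 1049.29.
Reliability = 1049.29 / 1157.79 = 0.906.

0.906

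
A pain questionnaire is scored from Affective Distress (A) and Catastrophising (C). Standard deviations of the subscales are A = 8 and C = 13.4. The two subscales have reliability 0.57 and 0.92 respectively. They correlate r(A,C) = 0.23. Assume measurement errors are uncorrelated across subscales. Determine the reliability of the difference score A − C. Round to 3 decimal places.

Var(A−C) = 8² + 13.4² − 2·8·13.4·0.23 = 243.56 − 49.312 = 194.248.
With uncorrelated errors the cross-covariances are all true-score covariance, so they carry over unchanged; only the diagonal terms shrink to ρᵢσᵢ².
True-score variance = [8²·0.57 + 13.4²·0.92] − 49.312 = 201.675 − 49.312 = 152.363.
Reliability = 152.363 / 194.248 = 0.784.

0.784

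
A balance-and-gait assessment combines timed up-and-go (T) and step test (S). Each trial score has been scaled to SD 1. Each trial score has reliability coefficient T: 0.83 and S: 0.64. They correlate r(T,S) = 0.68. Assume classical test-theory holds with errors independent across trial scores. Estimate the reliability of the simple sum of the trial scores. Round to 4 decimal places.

0.8423

Var(T+S) = 2 + 2·[0.68] = 2 + 1.36 = 3.36.
Under uncorrelated errors the observed covariances equal the true-score covariances, so only the own-variance terms attenuate.
True-score variance = [0.83 + 0.64] + 1.36 = 1.47 + 1.36 = 2.83.
Reliability = 2.83 / 3.36 = 0.8423.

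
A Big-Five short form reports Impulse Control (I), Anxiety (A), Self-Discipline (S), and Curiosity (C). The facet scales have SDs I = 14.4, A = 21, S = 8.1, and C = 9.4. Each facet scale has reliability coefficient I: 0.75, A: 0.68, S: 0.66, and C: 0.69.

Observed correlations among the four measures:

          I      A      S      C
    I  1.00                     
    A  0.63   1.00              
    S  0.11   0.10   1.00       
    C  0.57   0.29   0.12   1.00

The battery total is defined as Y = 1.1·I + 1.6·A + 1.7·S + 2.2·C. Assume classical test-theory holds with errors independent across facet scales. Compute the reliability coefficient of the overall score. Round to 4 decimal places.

Var(Y) = 1.1²·14.4² + 1.6²·21² + 1.7²·8.1² + 2.2²·9.4² + 2·[1.76·14.4·21·0.63 + 1.87·14.4·8.1·0.11 + 2.42·14.4·9.4·0.57 + 2.72·21·8.1·0.10 + 3.52·21·9.4·0.29 + 3.74·8.1·9.4·0.12] = 1997.14 + 1655.91 = 3653.05.
With uncorrelated errors the cross-covariances are all true-score covariance, so they carry over unchanged; only the diagonal terms shrink to ρᵢσᵢ².
True-score variance = [1.1²·14.4²·0.75 + 1.6²·21²·0.68 + 1.7²·8.1²·0.66 + 2.2²·9.4²·0.69] + 1655.91 = 1376.1 + 1655.91 = 3032.01.
Reliability = 3032.01 / 3653.05 = 0.8300.

0.8300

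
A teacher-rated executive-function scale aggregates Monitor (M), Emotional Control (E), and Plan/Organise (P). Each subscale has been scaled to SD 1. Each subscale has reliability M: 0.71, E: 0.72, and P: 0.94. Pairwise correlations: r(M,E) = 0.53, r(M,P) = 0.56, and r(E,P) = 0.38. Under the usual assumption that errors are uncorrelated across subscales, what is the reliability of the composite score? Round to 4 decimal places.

Var(M+E+P) = 3 + 2·[0.53 + 0.56 + 0.38] = 3 + 2.94 = 5.94.
Under uncorrelated errors the observed covariances equal the true-score covariances, so only the own-variance terms attenuate.
True-score variance = [0.71 + 0.72 + 0.94] + 2.94 = 2.37 + 2.94 = 5.31.
Reliability = 5.31 / 5.94 = 0.8939.

0.8939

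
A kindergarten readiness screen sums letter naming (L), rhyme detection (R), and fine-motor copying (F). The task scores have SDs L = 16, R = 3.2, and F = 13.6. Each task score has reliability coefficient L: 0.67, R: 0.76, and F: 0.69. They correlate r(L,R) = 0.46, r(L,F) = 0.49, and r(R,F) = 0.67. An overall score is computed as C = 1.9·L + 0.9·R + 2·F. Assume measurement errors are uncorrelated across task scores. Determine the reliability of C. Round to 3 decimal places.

Var(C) = 1.9²·16² + 0.9²·3.2² + 2²·13.6² + 2·[1.71·16·3.2·0.46 + 3.8·16·13.6·0.49 + 1.8·3.2·13.6·0.67] = 1672.29 + 995.86 = 2668.15.
Because errors are independent across components, Cov(Tᵢ,Tⱼ) = Cov(Xᵢ,Xⱼ); the off-diagonal part of the true-score variance is the same as above.
True-score variance = [1.9²·16²·0.67 + 0.9²·3.2²·0.76 + 2²·13.6²·0.69] + 995.86 = 1135.98 + 995.86 = 2131.84.
Reliability = 2131.84 / 2668.15 = 0.799.

0.799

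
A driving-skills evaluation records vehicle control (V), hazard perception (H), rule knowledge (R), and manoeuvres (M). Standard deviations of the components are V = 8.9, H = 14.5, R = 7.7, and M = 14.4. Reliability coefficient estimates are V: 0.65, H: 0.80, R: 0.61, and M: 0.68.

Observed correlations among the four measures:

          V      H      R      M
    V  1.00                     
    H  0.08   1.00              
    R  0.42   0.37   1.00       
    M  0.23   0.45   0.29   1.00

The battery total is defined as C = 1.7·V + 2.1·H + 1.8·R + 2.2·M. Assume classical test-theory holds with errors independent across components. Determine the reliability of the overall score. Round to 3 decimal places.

0.845

Var(C) = 1.7²·8.9² + 2.1²·14.5² + 1.8²·7.7² + 2.2²·14.4² + 2·[3.57·8.9·14.5·0.08 + 3.06·8.9·7.7·0.42 + 3.74·8.9·14.4·0.23 + 3.78·14.5·7.7·0.37 + 4.62·14.5·14.4·0.45 + 3.96·7.7·14.4·0.29] = 2351.84 + 1905.52 = 4257.36.
With uncorrelated errors the cross-covariances are all true-score covariance, so they carry over unchanged; only the diagonal terms shrink to ρᵢσᵢ².
True-score variance = [1.7²·8.9²·0.65 + 2.1²·14.5²·0.80 + 1.8²·7.7²·0.61 + 2.2²·14.4²·0.68] + 1905.52 = 1690.2 + 1905.52 = 3595.72.
Reliability = 3595.72 / 4257.36 = 0.845.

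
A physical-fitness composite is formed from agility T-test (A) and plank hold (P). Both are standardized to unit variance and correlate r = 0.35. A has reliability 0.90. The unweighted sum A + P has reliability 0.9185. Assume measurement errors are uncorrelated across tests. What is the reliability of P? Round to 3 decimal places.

0.880

Var(A+P) = 2 + 2·0.35 = 2.700.
True-score variance = ρ_A + ρ_P + 2·0.35, so 0.9185 = (0.90 + ρ_P + 0.70) / 2.700.
ρ_P = 0.9185·2.700 − 0.90 − 0.70 = 0.880.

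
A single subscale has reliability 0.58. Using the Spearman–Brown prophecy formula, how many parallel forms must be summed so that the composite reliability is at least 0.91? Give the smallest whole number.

8

k ≥ ρ*(1−ρ₁)/(ρ₁(1−ρ*)) = 0.91·0.42 / (0.58·0.09) = 7.322.
Smallest integer k = 8.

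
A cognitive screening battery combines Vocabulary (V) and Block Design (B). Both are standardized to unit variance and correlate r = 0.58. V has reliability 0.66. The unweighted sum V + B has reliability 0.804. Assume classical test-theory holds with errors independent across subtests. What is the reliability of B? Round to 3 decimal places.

0.721

Var(V+B) = 2 + 2·0.58 = 3.160.
True-score variance = ρ_V + ρ_B + 2·0.58, so 0.804 = (0.66 + ρ_B + 1.16) / 3.160.
ρ_B = 0.804·3.160 − 0.66 − 1.16 = 0.721.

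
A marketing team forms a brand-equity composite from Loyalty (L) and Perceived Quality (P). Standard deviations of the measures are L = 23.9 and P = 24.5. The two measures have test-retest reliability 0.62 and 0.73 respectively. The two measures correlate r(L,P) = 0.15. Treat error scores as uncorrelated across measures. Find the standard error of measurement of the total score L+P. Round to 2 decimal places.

19.47

Var(total) = 1171.46 + 175.665 = 1347.12.
True-score variance = 792.333 + 175.665 = 967.998, so reliability = 0.7186.
Error variance = 1347.12 − 967.998 = 379.127; SEM = √379.127 = 19.47.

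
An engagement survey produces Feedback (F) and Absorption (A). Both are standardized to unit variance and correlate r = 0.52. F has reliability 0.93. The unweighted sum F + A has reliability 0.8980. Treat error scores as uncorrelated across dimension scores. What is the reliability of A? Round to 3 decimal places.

0.760

Var(F+A) = 2 + 2·0.52 = 3.040.
True-score variance = ρ_F + ρ_A + 2·0.52, so 0.8980 = (0.93 + ρ_A + 1.04) / 3.040.
ρ_A = 0.8980·3.040 − 0.93 − 1.04 = 0.760.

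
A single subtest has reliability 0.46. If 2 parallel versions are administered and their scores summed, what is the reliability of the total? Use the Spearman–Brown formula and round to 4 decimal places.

0.6301

ρ_k = kρ / (1 + (k−1)ρ) = 2·0.46 / (1 + 1·0.46) = 0.920 / 1.460 = 0.6301.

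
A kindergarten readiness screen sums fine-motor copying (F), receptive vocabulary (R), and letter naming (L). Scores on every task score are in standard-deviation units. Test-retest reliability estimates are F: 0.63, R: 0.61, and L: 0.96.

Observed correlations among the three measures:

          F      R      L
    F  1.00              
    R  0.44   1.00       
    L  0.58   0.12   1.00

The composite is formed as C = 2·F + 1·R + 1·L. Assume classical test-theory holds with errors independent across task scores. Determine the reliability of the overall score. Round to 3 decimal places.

Var(C) = 2² + 1 + 1 + 2·[2·0.44 + 2·0.58 + 0.12] = 6 + 4.32 = 10.32.
With uncorrelated errors the cross-covariances are all true-score covariance, so they carry over unchanged; only the diagonal terms shrink to ρᵢσᵢ².
True-score variance = [2²·0.63 + 0.61 + 0.96] + 4.32 = 4.09 + 4.32 = 8.41.
Reliability = 8.41 / 10.32 = 0.815.

0.815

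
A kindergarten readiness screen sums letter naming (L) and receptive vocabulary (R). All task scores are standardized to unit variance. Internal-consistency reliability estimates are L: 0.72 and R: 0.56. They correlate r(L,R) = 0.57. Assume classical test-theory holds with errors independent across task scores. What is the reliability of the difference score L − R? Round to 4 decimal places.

Var(L−R) = 1 + 1 − 2·0.57 = 2 − 1.14 = 0.86.
With uncorrelated errors the cross-covariances are all true-score covariance, so they carry over unchanged; only the diagonal terms shrink to ρᵢσᵢ².
True-score variance = [0.72 + 0.56] − 1.14 = 1.28 − 1.14 = 0.14.
Reliability = 0.14 / 0.86 = 0.1628.

0.1628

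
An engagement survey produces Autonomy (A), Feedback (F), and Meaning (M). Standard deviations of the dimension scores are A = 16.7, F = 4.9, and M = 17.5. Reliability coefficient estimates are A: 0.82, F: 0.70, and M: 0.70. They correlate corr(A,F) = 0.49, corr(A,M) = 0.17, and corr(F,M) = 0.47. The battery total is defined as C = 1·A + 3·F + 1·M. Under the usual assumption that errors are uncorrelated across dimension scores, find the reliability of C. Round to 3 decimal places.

0.850

Var(C) = 16.7² + 3²·4.9² + 17.5² + 2·[3·16.7·4.9·0.49 + 16.7·17.5·0.17 + 3·4.9·17.5·0.47] = 801.23 + 581.76 = 1382.99.
With uncorrelated errors the cross-covariances are all true-score covariance, so they carry over unchanged; only the diagonal terms shrink to ρᵢσᵢ².
True-score variance = [16.7²·0.82 + 3²·4.9²·0.70 + 17.5²·0.70] + 581.76 = 594.328 + 581.76 = 1176.09.
Reliability = 1176.09 / 1382.99 = 0.850.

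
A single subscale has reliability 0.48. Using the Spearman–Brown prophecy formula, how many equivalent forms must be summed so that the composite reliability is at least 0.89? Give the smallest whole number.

k ≥ ρ*(1−ρ₁)/(ρ₁(1−ρ*)) = 0.89·0.52 / (0.48·0.11) = 8.765.
Smallest integer k = 9.

9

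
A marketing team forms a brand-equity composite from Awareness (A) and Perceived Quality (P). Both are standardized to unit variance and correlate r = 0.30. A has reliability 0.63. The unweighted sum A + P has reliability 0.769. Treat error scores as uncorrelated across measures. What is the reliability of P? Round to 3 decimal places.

Var(A+P) = 2 + 2·0.30 = 2.600.
True-score variance = ρ_A + ρ_P + 2·0.30, so 0.769 = (0.63 + ρ_P + 0.60) / 2.600.
ρ_P = 0.769·2.600 − 0.63 − 0.60 = 0.769.

0.769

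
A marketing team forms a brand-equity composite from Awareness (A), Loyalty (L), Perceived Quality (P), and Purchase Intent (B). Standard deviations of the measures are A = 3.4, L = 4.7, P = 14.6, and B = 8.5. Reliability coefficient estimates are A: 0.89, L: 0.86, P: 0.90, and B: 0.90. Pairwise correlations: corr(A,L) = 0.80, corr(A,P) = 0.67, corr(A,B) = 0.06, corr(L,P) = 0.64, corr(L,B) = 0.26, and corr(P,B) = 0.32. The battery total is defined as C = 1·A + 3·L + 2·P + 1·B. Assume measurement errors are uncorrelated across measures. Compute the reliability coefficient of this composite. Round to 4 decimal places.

0.9420

Var(C) = 3.4² + 3²·4.7² + 2²·14.6² + 8.5² + 2·[3·3.4·4.7·0.80 + 2·3.4·14.6·0.67 + 3.4·8.5·0.06 + 6·4.7·14.6·0.64 + 3·4.7·8.5·0.26 + 2·14.6·8.5·0.32] = 1135.26 + 961.379 = 2096.64.
Because errors are independent across components, Cov(Tᵢ,Tⱼ) = Cov(Xᵢ,Xⱼ); the off-diagonal part of the true-score variance is the same as above.
True-score variance = [3.4²·0.89 + 3²·4.7²·0.86 + 2²·14.6²·0.90 + 8.5²·0.90] + 961.379 = 1013.67 + 961.379 = 1975.04.
Reliability = 1975.04 / 2096.64 = 0.9420.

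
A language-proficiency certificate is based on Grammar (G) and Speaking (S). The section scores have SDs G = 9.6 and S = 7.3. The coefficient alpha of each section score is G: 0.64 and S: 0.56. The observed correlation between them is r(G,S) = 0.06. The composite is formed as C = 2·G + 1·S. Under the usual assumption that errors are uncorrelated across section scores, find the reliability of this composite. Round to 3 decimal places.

Var(C) = 2²·9.6² + 7.3² + 2·[2·9.6·7.3·0.06] = 421.93 + 16.8192 = 438.749.
Because errors are independent across components, Cov(Tᵢ,Tⱼ) = Cov(Xᵢ,Xⱼ); the off-diagonal part of the true-score variance is the same as above.
True-score variance = [2²·9.6²·0.64 + 7.3²·0.56] + 16.8192 = 265.772 + 16.8192 = 282.591.
Reliability = 282.591 / 438.749 = 0.644.

0.644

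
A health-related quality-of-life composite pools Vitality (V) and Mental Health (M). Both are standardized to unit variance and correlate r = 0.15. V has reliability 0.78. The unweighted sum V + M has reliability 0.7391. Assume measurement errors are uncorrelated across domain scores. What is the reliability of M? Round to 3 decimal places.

0.620

Var(V+M) = 2 + 2·0.15 = 2.300.
True-score variance = ρ_V + ρ_M + 2·0.15, so 0.7391 = (0.78 + ρ_M + 0.30) / 2.300.
ρ_M = 0.7391·2.300 − 0.78 − 0.30 = 0.620.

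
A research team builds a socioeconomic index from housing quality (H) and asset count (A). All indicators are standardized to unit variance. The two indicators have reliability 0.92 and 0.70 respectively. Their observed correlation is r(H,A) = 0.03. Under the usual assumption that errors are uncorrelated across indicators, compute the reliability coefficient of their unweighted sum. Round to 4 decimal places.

Var(H+A) = 2 + 2·[0.03] = 2 + 0.06 = 2.06.
Under uncorrelated errors the observed covariances equal the true-score covariances, so only the own-variance terms attenuate.
True-score variance = [0.92 + 0.70] + 0.06 = 1.62 + 0.06 = 1.68.
Reliability = 1.68 / 2.06 = 0.8155.

0.8155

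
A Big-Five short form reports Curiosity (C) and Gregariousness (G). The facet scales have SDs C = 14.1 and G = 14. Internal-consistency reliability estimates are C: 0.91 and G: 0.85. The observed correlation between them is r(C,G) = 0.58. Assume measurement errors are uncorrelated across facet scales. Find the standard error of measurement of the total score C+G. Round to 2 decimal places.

6.88

Var(total) = 394.81 + 228.984 = 623.794.
True-score variance = 347.517 + 228.984 = 576.501, so reliability = 0.9242.
Error variance = 623.794 − 576.501 = 47.2929; SEM = √47.2929 = 6.88.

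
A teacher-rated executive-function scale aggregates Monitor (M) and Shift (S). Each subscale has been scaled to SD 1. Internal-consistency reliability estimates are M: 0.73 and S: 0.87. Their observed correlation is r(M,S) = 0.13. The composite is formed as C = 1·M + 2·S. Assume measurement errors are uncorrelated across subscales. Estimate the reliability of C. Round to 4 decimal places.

0.8569

Var(C) = 1 + 2² + 2·[2·0.13] = 5 + 0.52 = 5.52.
Because errors are independent across components, Cov(Tᵢ,Tⱼ) = Cov(Xᵢ,Xⱼ); the off-diagonal part of the true-score variance is the same as above.
True-score variance = [0.73 + 2²·0.87] + 0.52 = 4.21 + 0.52 = 4.73.
Reliability = 4.73 / 5.52 = 0.8569.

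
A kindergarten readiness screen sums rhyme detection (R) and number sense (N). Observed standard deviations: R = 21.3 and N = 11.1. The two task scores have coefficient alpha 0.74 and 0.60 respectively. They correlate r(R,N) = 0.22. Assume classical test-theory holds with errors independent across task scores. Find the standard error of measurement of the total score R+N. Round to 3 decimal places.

Var(total) = 576.9 + 104.029 = 680.929.
True-score variance = 409.657 + 104.029 = 513.686, so reliability = 0.7544.
Error variance = 680.929 − 513.686 = 167.243; SEM = √167.243 = 12.932.

12.932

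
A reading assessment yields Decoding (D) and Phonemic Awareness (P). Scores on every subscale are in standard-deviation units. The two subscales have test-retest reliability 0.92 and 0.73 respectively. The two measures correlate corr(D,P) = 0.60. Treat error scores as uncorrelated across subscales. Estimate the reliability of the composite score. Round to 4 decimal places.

0.8906

Var(D+P) = 2 + 2·[0.60] = 2 + 1.2 = 3.2.
Because errors are independent across components, Cov(Tᵢ,Tⱼ) = Cov(Xᵢ,Xⱼ); the off-diagonal part of the true-score variance is the same as above.
True-score variance = [0.92 + 0.73] + 1.2 = 1.65 + 1.2 = 2.85.
Reliability = 2.85 / 3.2 = 0.8906.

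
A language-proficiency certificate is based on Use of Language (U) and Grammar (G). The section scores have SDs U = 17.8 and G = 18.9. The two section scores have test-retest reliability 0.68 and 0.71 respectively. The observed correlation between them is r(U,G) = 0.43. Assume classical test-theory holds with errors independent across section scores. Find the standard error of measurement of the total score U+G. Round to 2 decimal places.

14.32

Var(total) = 674.05 + 289.321 = 963.371.
True-score variance = 469.07 + 289.321 = 758.391, so reliability = 0.7872.
Error variance = 963.371 − 758.391 = 204.98; SEM = √204.98 = 14.32.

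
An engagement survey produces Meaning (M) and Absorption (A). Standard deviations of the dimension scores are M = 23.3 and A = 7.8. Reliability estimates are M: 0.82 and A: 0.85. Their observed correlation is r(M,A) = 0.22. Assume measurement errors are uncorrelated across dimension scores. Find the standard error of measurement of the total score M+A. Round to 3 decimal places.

Var(total) = 603.73 + 79.9656 = 683.696.
True-score variance = 496.884 + 79.9656 = 576.849, so reliability = 0.8437.
Error variance = 683.696 − 576.849 = 106.846; SEM = √106.846 = 10.337.

10.337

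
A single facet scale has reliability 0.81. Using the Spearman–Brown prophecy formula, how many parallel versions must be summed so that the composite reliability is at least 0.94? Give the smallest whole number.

k ≥ ρ*(1−ρ₁)/(ρ₁(1−ρ*)) = 0.94·0.19 / (0.81·0.06) = 3.675.
Smallest integer k = 4.

4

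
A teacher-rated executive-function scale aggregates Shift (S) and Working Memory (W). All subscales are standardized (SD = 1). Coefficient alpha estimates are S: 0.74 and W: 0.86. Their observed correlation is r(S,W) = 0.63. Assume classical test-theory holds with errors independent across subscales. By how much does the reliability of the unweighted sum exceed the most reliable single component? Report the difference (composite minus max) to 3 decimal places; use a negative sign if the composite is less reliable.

Var(sum) = 2 + 1.26 = 3.26; true-score variance = 1.6 + 1.26 = 2.86; composite reliability = 0.8773.
Max component reliability = 0.8600.
Difference = 0.8773 − 0.8600 = 0.017.

0.017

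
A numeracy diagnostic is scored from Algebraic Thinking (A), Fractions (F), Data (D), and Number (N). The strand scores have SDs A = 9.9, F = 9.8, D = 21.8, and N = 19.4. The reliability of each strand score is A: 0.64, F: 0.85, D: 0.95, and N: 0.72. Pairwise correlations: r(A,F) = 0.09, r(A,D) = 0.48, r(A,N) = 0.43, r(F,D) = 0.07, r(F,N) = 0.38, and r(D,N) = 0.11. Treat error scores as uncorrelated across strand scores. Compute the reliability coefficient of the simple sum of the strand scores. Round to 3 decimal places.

0.895

Var(A+F+D+N) = 9.9² + 9.8² + 21.8² + 19.4² + 2·[9.9·9.8·0.09 + 9.9·21.8·0.48 + 9.9·19.4·0.43 + 9.8·21.8·0.07 + 9.8·19.4·0.38 + 21.8·19.4·0.11] = 1045.65 + 657.266 = 1702.92.
Because errors are independent across components, Cov(Tᵢ,Tⱼ) = Cov(Xᵢ,Xⱼ); the off-diagonal part of the true-score variance is the same as above.
True-score variance = [9.9²·0.64 + 9.8²·0.85 + 21.8²·0.95 + 19.4²·0.72] + 657.266 = 866.818 + 657.266 = 1524.08.
Reliability = 1524.08 / 1702.92 = 0.895.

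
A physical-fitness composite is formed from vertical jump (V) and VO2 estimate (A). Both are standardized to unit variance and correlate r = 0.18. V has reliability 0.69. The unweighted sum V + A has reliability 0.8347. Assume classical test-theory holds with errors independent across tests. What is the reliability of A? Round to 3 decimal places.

Var(V+A) = 2 + 2·0.18 = 2.360.
True-score variance = ρ_V + ρ_A + 2·0.18, so 0.8347 = (0.69 + ρ_A + 0.36) / 2.360.
ρ_A = 0.8347·2.360 − 0.69 − 0.36 = 0.920.

0.920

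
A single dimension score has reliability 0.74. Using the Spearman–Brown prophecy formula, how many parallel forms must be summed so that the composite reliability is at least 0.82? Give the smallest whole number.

2

k ≥ ρ*(1−ρ₁)/(ρ₁(1−ρ*)) = 0.82·0.26 / (0.74·0.18) = 1.601.
Smallest integer k = 2.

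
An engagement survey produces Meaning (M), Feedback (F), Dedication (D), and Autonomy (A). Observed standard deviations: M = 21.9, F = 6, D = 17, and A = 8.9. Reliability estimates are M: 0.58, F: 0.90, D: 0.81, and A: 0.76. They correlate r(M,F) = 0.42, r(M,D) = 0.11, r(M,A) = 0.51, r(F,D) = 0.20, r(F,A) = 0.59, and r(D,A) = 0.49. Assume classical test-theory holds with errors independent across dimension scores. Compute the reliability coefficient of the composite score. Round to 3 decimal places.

0.817

Var(M+F+D+A) = 21.9² + 6² + 17² + 8.9² + 2·[21.9·6·0.42 + 21.9·17·0.11 + 21.9·8.9·0.51 + 6·17·0.20 + 6·8.9·0.59 + 17·8.9·0.49] = 883.82 + 643.176 = 1527.
Because errors are independent across components, Cov(Tᵢ,Tⱼ) = Cov(Xᵢ,Xⱼ); the off-diagonal part of the true-score variance is the same as above.
True-score variance = [21.9²·0.58 + 6²·0.90 + 17²·0.81 + 8.9²·0.76] + 643.176 = 604.863 + 643.176 = 1248.04.
Reliability = 1248.04 / 1527 = 0.817.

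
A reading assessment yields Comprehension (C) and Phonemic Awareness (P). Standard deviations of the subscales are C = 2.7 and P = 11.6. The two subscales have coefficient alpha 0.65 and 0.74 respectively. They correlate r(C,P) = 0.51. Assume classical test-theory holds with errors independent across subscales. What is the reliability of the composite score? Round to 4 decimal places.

0.7840

Var(C+P) = 2.7² + 11.6² + 2·[2.7·11.6·0.51] = 141.85 + 31.9464 = 173.796.
Because errors are independent across components, Cov(Tᵢ,Tⱼ) = Cov(Xᵢ,Xⱼ); the off-diagonal part of the true-score variance is the same as above.
True-score variance = [2.7²·0.65 + 11.6²·0.74] + 31.9464 = 104.313 + 31.9464 = 136.259.
Reliability = 136.259 / 173.796 = 0.7840.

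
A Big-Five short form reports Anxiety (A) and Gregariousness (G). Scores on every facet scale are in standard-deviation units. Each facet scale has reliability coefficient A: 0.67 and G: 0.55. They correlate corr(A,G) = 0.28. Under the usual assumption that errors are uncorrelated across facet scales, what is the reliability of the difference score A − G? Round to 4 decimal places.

0.4583

Var(A−G) = 1 + 1 − 2·0.28 = 2 − 0.56 = 1.44.
Because errors are independent across components, Cov(Tᵢ,Tⱼ) = Cov(Xᵢ,Xⱼ); the off-diagonal part of the true-score variance is the same as above.
True-score variance = [0.67 + 0.55] − 0.56 = 1.22 − 0.56 = 0.66.
Reliability = 0.66 / 1.44 = 0.4583.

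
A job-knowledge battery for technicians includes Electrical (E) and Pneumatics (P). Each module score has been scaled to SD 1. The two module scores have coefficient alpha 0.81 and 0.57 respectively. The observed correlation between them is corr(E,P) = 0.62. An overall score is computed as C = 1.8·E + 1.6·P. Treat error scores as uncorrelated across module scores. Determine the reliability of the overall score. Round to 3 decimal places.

0.817

Var(C) = 1.8² + 1.6² + 2·[2.88·0.62] = 5.8 + 3.5712 = 9.3712.
Under uncorrelated errors the observed covariances equal the true-score covariances, so only the own-variance terms attenuate.
True-score variance = [1.8²·0.81 + 1.6²·0.57] + 3.5712 = 4.0836 + 3.5712 = 7.6548.
Reliability = 7.6548 / 9.3712 = 0.817.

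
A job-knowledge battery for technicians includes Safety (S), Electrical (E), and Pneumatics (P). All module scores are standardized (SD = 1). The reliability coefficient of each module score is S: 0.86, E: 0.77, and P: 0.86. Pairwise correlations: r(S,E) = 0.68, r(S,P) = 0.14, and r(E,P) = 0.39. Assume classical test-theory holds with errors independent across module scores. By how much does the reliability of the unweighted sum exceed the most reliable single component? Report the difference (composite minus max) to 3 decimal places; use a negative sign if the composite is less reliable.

Var(sum) = 3 + 2.42 = 5.42; true-score variance = 2.49 + 2.42 = 4.91; composite reliability = 0.9059.
Max component reliability = 0.8600.
Difference = 0.9059 − 0.8600 = 0.046.

0.046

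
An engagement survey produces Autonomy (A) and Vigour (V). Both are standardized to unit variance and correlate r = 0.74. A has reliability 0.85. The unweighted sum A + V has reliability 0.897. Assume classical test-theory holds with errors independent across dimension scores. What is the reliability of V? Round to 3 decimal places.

0.792

Var(A+V) = 2 + 2·0.74 = 3.480.
True-score variance = ρ_A + ρ_V + 2·0.74, so 0.897 = (0.85 + ρ_V + 1.48) / 3.480.
ρ_V = 0.897·3.480 − 0.85 − 1.48 = 0.792.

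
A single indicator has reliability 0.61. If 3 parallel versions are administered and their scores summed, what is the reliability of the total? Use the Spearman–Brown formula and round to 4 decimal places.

ρ_k = kρ / (1 + (k−1)ρ) = 3·0.61 / (1 + 2·0.61) = 1.830 / 2.220 = 0.8243.

0.8243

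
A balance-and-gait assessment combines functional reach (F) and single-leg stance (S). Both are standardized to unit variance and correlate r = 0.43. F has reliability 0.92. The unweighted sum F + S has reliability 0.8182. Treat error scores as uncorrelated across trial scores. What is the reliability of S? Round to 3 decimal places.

0.560

Var(F+S) = 2 + 2·0.43 = 2.860.
True-score variance = ρ_F + ρ_S + 2·0.43, so 0.8182 = (0.92 + ρ_S + 0.86) / 2.860.
ρ_S = 0.8182·2.860 − 0.92 − 0.86 = 0.560.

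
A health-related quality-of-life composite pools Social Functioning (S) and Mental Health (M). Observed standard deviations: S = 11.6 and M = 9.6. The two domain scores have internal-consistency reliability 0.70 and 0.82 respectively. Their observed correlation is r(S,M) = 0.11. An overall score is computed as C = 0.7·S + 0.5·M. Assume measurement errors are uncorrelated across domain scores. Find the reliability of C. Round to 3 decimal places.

0.755

Var(C) = 0.7²·11.6² + 0.5²·9.6² + 2·[0.35·11.6·9.6·0.11] = 88.9744 + 8.57472 = 97.5491.
Because errors are independent across components, Cov(Tᵢ,Tⱼ) = Cov(Xᵢ,Xⱼ); the off-diagonal part of the true-score variance is the same as above.
True-score variance = [0.7²·11.6²·0.70 + 0.5²·9.6²·0.82] + 8.57472 = 65.0469 + 8.57472 = 73.6216.
Reliability = 73.6216 / 97.5491 = 0.755.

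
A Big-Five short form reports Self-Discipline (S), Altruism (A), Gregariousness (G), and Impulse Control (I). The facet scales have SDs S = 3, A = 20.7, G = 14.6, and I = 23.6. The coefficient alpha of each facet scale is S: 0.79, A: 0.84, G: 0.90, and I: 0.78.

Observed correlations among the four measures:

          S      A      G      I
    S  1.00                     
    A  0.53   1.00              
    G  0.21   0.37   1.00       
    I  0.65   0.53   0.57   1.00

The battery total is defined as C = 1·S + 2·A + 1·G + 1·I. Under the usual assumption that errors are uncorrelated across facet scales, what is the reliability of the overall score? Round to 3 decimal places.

Var(C) = 3² + 2²·20.7² + 14.6² + 23.6² + 2·[2·3·20.7·0.53 + 3·14.6·0.21 + 3·23.6·0.65 + 2·20.7·14.6·0.37 + 2·20.7·23.6·0.53 + 14.6·23.6·0.57] = 2493.08 + 2117.83 = 4610.91.
With uncorrelated errors the cross-covariances are all true-score covariance, so they carry over unchanged; only the diagonal terms shrink to ρᵢσᵢ².
True-score variance = [3²·0.79 + 2²·20.7²·0.84 + 14.6²·0.90 + 23.6²·0.78] + 2117.83 = 2073.11 + 2117.83 = 4190.94.
Reliability = 4190.94 / 4610.91 = 0.909.

0.909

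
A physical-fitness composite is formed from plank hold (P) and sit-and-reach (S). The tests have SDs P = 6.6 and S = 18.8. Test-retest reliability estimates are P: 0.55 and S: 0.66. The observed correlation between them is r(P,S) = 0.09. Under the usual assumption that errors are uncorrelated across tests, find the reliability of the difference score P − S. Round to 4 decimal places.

Var(P−S) = 6.6² + 18.8² − 2·6.6·18.8·0.09 = 397 − 22.3344 = 374.666.
Because errors are independent across components, Cov(Tᵢ,Tⱼ) = Cov(Xᵢ,Xⱼ); the off-diagonal part of the true-score variance is the same as above.
True-score variance = [6.6²·0.55 + 18.8²·0.66] − 22.3344 = 257.228 − 22.3344 = 234.894.
Reliability = 234.894 / 374.666 = 0.6269.

0.6269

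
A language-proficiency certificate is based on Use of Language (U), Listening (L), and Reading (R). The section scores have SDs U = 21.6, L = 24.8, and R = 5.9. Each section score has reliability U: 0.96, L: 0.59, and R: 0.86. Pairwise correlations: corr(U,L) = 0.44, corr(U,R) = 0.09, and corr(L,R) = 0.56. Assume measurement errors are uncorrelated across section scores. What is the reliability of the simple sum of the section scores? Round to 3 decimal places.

0.845

Var(U+L+R) = 21.6² + 24.8² + 5.9² + 2·[21.6·24.8·0.44 + 21.6·5.9·0.09 + 24.8·5.9·0.56] = 1116.41 + 658.216 = 1774.63.
Under uncorrelated errors the observed covariances equal the true-score covariances, so only the own-variance terms attenuate.
True-score variance = [21.6²·0.96 + 24.8²·0.59 + 5.9²·0.86] + 658.216 = 840.708 + 658.216 = 1498.92.
Reliability = 1498.92 / 1774.63 = 0.845.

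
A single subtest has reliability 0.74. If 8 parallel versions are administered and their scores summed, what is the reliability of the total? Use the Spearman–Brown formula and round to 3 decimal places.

ρ_k = kρ / (1 + (k−1)ρ) = 8·0.74 / (1 + 7·0.74) = 5.920 / 6.180 = 0.958.

0.958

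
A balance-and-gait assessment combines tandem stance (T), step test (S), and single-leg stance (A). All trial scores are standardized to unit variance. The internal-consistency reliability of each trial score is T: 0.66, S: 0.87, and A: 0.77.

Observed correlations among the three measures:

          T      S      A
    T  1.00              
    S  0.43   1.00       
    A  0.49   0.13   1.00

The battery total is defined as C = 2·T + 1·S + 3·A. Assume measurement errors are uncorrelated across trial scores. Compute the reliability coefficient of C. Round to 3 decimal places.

0.841

Var(C) = 2² + 1 + 3² + 2·[2·0.43 + 6·0.49 + 3·0.13] = 14 + 8.38 = 22.38.
Under uncorrelated errors the observed covariances equal the true-score covariances, so only the own-variance terms attenuate.
True-score variance = [2²·0.66 + 0.87 + 3²·0.77] + 8.38 = 10.44 + 8.38 = 18.82.
Reliability = 18.82 / 22.38 = 0.841.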